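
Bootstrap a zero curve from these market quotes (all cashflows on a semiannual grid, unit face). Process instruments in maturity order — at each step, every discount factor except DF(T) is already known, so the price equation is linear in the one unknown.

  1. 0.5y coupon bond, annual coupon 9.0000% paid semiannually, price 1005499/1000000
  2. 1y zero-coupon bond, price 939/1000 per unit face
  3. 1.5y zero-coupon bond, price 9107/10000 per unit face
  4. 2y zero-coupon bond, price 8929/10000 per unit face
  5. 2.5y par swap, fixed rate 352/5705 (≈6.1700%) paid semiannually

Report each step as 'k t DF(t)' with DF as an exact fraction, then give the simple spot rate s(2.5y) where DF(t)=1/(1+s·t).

step 1 [0.5y] bond c/2=9/200: DF=(1005499/1000000 − 9/200·(0))/(1+9/200) = 4811/5000 ≈ 0.962200
step 2 [1y] zero: DF = P = 939/1000 ≈ 0.939000
step 3 [1.5y] zero: DF = P = 9107/10000 ≈ 0.910700
step 4 [2y] zero: DF = P = 8929/10000 ≈ 0.892900
step 5 [2.5y] swap r/2=176/5705: DF=(1 − 176/5705·(0.962200+0.939000+0.910700+0.892900))/(1+176/5705) = 537/625 ≈ 0.859200

1 1/2 4811/5000
2 1 939/1000
3 3/2 9107/10000
4 2 8929/10000
5 5/2 537/625
s(2.5y) = (1/(537/625) − 1)/(5/2) = 176/2685 ≈ 6.5549%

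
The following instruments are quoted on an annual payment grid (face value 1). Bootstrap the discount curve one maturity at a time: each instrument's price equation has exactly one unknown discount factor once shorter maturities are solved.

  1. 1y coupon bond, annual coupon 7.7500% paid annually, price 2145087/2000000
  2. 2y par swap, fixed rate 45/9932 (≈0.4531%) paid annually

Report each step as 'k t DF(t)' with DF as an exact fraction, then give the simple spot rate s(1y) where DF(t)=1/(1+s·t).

step 1 [1y] bond c/1=31/400: DF=(2145087/2000000 − 31/400·(0))/(1+31/400) = 4977/5000 ≈ 0.995400
step 2 [2y] swap r/1=45/9932: DF=(1 − 45/9932·(0.995400))/(1+45/9932) = 991/1000 ≈ 0.991000

1 1 4977/5000
2 2 991/1000
s(1y) = (1/(4977/5000) − 1)/(1) = 23/4977 ≈ 0.4621%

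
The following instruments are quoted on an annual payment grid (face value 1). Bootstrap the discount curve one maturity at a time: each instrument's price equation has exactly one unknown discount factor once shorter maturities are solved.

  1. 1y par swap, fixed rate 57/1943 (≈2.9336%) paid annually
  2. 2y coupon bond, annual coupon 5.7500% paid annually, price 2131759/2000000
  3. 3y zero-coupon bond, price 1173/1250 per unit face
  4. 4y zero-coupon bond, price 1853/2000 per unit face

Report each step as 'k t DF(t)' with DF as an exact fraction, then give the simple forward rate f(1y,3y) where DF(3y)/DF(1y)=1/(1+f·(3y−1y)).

1 1 1943/2000
2 2 9551/10000
3 3 1173/1250
4 4 1853/2000
f(1y,3y) = ((1943/2000)/(1173/1250) − 1)/(2) = 331/18768 ≈ 1.7636%

step 1 [1y] swap r/1=57/1943: DF=(1 − 57/1943·(0))/(1+57/1943) = 1943/2000 ≈ 0.971500
step 2 [2y] bond c/1=23/400: DF=(2131759/2000000 − 23/400·(0.971500))/(1+23/400) = 9551/10000 ≈ 0.955100
step 3 [3y] zero: DF = P = 1173/1250 ≈ 0.938400
step 4 [4y] zero: DF = P = 1853/2000 ≈ 0.926500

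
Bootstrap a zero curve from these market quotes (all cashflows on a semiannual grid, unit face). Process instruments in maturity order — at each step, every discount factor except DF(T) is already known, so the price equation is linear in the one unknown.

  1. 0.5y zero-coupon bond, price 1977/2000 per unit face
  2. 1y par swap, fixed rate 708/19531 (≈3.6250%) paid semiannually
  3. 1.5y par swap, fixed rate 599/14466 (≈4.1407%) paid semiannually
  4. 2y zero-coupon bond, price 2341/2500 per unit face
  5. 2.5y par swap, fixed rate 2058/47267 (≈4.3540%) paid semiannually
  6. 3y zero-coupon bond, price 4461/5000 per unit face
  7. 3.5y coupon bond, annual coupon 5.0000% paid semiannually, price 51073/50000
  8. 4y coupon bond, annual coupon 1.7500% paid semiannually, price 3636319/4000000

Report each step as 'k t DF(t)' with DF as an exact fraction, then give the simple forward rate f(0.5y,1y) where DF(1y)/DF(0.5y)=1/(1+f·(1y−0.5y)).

1 1/2 1977/2000
2 1 4823/5000
3 3/2 9401/10000
4 2 2341/2500
5 5/2 8971/10000
6 3 4461/5000
7 7/2 1719/2000
8 4 169/200
f(0.5y,1y) = ((1977/2000)/(4823/5000) − 1)/(1/2) = 239/4823 ≈ 4.9554%

step 1 [0.5y] zero: DF = P = 1977/2000 ≈ 0.988500
step 2 [1y] swap r/2=354/19531: DF=(1 − 354/19531·(0.988500))/(1+354/19531) = 4823/5000 ≈ 0.964600
step 3 [1.5y] swap r/2=599/28932: DF=(1 − 599/28932·(0.988500+0.964600))/(1+599/28932) = 9401/10000 ≈ 0.940100
step 4 [2y] zero: DF = P = 2341/2500 ≈ 0.936400
step 5 [2.5y] swap r/2=1029/47267: DF=(1 − 1029/47267·(0.988500+0.964600+0.940100+0.936400))/(1+1029/47267) = 8971/10000 ≈ 0.897100
step 6 [3y] zero: DF = P = 4461/5000 ≈ 0.892200
step 7 [3.5y] bond c/2=1/40: DF=(51073/50000 − 1/40·(0.988500+0.964600+0.940100+0.936400+0.897100+0.892200))/(1+1/40) = 1719/2000 ≈ 0.859500
step 8 [4y] bond c/2=7/800: DF=(3636319/4000000 − 7/800·(0.988500+0.964600+0.940100+0.936400+0.897100+0.892200+0.859500))/(1+7/800) = 169/200 ≈ 0.845000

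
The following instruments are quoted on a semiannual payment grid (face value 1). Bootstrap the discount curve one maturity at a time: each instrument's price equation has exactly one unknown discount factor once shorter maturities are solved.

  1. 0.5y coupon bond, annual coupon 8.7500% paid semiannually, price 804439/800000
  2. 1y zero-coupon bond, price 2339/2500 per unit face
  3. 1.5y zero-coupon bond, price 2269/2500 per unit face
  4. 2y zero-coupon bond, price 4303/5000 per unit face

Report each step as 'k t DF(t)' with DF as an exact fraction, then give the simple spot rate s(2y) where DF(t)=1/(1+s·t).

1 1/2 4817/5000
2 1 2339/2500
3 3/2 2269/2500
4 2 4303/5000
s(2y) = (1/(4303/5000) − 1)/(2) = 697/8606 ≈ 8.0990%

step 1 [0.5y] bond c/2=7/160: DF=(804439/800000 − 7/160·(0))/(1+7/160) = 4817/5000 ≈ 0.963400
step 2 [1y] zero: DF = P = 2339/2500 ≈ 0.935600
step 3 [1.5y] zero: DF = P = 2269/2500 ≈ 0.907600
step 4 [2y] zero: DF = P = 4303/5000 ≈ 0.860600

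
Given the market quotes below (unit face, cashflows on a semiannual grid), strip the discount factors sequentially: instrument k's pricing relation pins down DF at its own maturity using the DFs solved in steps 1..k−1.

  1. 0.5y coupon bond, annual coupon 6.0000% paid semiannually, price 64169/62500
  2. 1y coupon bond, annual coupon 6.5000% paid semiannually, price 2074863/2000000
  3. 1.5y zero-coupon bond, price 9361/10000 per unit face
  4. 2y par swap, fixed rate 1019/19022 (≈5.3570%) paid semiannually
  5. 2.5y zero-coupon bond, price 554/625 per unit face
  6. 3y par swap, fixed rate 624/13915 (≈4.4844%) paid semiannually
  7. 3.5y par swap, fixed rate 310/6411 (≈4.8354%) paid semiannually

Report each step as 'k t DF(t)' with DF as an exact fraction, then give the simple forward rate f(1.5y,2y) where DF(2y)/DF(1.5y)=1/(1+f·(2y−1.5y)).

1 1/2 623/625
2 1 4867/5000
3 3/2 9361/10000
4 2 8981/10000
5 5/2 554/625
6 3 547/625
7 7/2 169/200
f(1.5y,2y) = ((9361/10000)/(8981/10000) − 1)/(1/2) = 760/8981 ≈ 8.4623%

step 1 [0.5y] bond c/2=3/100: DF=(64169/62500 − 3/100·(0))/(1+3/100) = 623/625 ≈ 0.996800
step 2 [1y] bond c/2=13/400: DF=(2074863/2000000 − 13/400·(0.996800))/(1+13/400) = 4867/5000 ≈ 0.973400
step 3 [1.5y] zero: DF = P = 9361/10000 ≈ 0.936100
step 4 [2y] swap r/2=1019/38044: DF=(1 − 1019/38044·(0.996800+0.973400+0.936100))/(1+1019/38044) = 8981/10000 ≈ 0.898100
step 5 [2.5y] zero: DF = P = 554/625 ≈ 0.886400
step 6 [3y] swap r/2=312/13915: DF=(1 − 312/13915·(0.996800+0.973400+0.936100+0.898100+0.886400))/(1+312/13915) = 547/625 ≈ 0.875200
step 7 [3.5y] swap r/2=155/6411: DF=(1 − 155/6411·(0.996800+0.973400+0.936100+0.898100+0.886400+0.875200))/(1+155/6411) = 169/200 ≈ 0.845000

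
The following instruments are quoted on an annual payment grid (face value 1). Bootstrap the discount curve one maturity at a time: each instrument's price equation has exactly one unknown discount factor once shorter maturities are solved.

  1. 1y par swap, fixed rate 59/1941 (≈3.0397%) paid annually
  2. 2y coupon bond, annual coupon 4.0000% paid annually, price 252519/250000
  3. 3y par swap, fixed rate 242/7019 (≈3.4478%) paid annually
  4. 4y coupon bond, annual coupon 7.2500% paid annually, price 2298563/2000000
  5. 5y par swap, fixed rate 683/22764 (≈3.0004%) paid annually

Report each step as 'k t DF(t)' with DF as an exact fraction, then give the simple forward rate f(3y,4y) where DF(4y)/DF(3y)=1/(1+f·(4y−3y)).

1 1 1941/2000
2 2 9339/10000
3 3 1129/1250
4 4 4409/5000
5 5 4317/5000
f(3y,4y) = ((1129/1250)/(4409/5000) − 1)/(1) = 107/4409 ≈ 2.4269%

step 1 [1y] swap r/1=59/1941: DF=(1 − 59/1941·(0))/(1+59/1941) = 1941/2000 ≈ 0.970500
step 2 [2y] bond c/1=1/25: DF=(252519/250000 − 1/25·(0.970500))/(1+1/25) = 9339/10000 ≈ 0.933900
step 3 [3y] swap r/1=242/7019: DF=(1 − 242/7019·(0.970500+0.933900))/(1+242/7019) = 1129/1250 ≈ 0.903200
step 4 [4y] bond c/1=29/400: DF=(2298563/2000000 − 29/400·(0.970500+0.933900+0.903200))/(1+29/400) = 4409/5000 ≈ 0.881800
step 5 [5y] swap r/1=683/22764: DF=(1 − 683/22764·(0.970500+0.933900+0.903200+0.881800))/(1+683/22764) = 4317/5000 ≈ 0.863400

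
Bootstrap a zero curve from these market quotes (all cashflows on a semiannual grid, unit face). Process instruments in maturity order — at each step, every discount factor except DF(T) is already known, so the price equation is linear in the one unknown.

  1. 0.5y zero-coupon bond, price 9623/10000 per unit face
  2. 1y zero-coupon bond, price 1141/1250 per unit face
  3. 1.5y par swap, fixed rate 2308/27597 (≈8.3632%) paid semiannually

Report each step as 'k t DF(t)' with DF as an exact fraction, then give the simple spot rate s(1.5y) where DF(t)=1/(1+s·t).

1 1/2 9623/10000
2 1 1141/1250
3 3/2 4423/5000
s(1.5y) = (1/(4423/5000) − 1)/(3/2) = 1154/13269 ≈ 8.6970%

step 1 [0.5y] zero: DF = P = 9623/10000 ≈ 0.962300
step 2 [1y] zero: DF = P = 1141/1250 ≈ 0.912800
step 3 [1.5y] swap r/2=1154/27597: DF=(1 − 1154/27597·(0.962300+0.912800))/(1+1154/27597) = 4423/5000 ≈ 0.884600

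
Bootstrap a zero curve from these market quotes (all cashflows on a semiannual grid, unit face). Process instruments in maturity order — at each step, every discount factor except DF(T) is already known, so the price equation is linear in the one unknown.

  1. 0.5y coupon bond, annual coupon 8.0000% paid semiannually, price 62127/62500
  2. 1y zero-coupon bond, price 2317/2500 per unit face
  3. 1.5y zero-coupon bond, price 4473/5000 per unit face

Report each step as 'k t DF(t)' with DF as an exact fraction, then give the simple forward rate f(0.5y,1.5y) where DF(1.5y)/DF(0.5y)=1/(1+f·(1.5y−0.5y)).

1 1/2 4779/5000
2 1 2317/2500
3 3/2 4473/5000
f(0.5y,1.5y) = ((4779/5000)/(4473/5000) − 1)/(1) = 34/497 ≈ 6.8410%

step 1 [0.5y] bond c/2=1/25: DF=(62127/62500 − 1/25·(0))/(1+1/25) = 4779/5000 ≈ 0.955800
step 2 [1y] zero: DF = P = 2317/2500 ≈ 0.926800
step 3 [1.5y] zero: DF = P = 4473/5000 ≈ 0.894600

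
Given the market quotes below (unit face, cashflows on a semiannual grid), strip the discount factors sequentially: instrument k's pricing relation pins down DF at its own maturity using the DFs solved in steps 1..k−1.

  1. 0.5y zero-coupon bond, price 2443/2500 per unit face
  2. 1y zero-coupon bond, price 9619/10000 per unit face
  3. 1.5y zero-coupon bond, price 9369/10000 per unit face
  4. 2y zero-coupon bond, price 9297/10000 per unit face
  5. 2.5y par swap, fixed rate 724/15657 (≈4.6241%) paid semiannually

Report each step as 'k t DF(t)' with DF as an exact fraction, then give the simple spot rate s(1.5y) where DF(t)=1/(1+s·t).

1 1/2 2443/2500
2 1 9619/10000
3 3/2 9369/10000
4 2 9297/10000
5 5/2 4457/5000
s(1.5y) = (1/(9369/10000) − 1)/(3/2) = 1262/28107 ≈ 4.4900%

step 1 [0.5y] zero: DF = P = 2443/2500 ≈ 0.977200
step 2 [1y] zero: DF = P = 9619/10000 ≈ 0.961900
step 3 [1.5y] zero: DF = P = 9369/10000 ≈ 0.936900
step 4 [2y] zero: DF = P = 9297/10000 ≈ 0.929700
step 5 [2.5y] swap r/2=362/15657: DF=(1 − 362/15657·(0.977200+0.961900+0.936900+0.929700))/(1+362/15657) = 4457/5000 ≈ 0.891400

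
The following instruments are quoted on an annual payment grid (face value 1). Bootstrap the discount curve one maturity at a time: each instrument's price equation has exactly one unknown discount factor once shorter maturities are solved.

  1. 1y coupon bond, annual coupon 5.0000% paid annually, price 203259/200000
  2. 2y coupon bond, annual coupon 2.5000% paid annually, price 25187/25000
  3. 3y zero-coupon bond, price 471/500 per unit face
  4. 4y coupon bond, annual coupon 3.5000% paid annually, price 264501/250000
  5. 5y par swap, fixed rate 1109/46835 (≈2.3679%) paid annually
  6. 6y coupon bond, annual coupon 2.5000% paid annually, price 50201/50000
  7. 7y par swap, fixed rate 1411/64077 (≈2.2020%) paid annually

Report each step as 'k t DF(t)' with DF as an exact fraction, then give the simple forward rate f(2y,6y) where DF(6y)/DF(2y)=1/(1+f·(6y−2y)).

step 1 [1y] bond c/1=1/20: DF=(203259/200000 − 1/20·(0))/(1+1/20) = 9679/10000 ≈ 0.967900
step 2 [2y] bond c/1=1/40: DF=(25187/25000 − 1/40·(0.967900))/(1+1/40) = 9593/10000 ≈ 0.959300
step 3 [3y] zero: DF = P = 471/500 ≈ 0.942000
step 4 [4y] bond c/1=7/200: DF=(264501/250000 − 7/200·(0.967900+0.959300+0.942000))/(1+7/200) = 2313/2500 ≈ 0.925200
step 5 [5y] swap r/1=1109/46835: DF=(1 − 1109/46835·(0.967900+0.959300+0.942000+0.925200))/(1+1109/46835) = 8891/10000 ≈ 0.889100
step 6 [6y] bond c/1=1/40: DF=(50201/50000 − 1/40·(0.967900+0.959300+0.942000+0.925200+0.889100))/(1+1/40) = 8653/10000 ≈ 0.865300
step 7 [7y] swap r/1=1411/64077: DF=(1 − 1411/64077·(0.967900+0.959300+0.942000+0.925200+0.889100+0.865300))/(1+1411/64077) = 8589/10000 ≈ 0.858900

1 1 9679/10000
2 2 9593/10000
3 3 471/500
4 4 2313/2500
5 5 8891/10000
6 6 8653/10000
7 7 8589/10000
f(2y,6y) = ((9593/10000)/(8653/10000) − 1)/(4) = 235/8653 ≈ 2.7158%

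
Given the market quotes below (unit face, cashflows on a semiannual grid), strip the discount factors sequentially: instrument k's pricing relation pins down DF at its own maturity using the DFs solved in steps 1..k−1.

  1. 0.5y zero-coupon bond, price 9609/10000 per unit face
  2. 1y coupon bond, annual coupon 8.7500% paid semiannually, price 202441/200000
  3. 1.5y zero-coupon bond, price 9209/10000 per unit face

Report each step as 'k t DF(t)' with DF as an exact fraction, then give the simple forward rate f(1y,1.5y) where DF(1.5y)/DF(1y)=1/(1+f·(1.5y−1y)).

step 1 [0.5y] zero: DF = P = 9609/10000 ≈ 0.960900
step 2 [1y] bond c/2=7/160: DF=(202441/200000 − 7/160·(0.960900))/(1+7/160) = 1859/2000 ≈ 0.929500
step 3 [1.5y] zero: DF = P = 9209/10000 ≈ 0.920900

1 1/2 9609/10000
2 1 1859/2000
3 3/2 9209/10000
f(1y,1.5y) = ((1859/2000)/(9209/10000) − 1)/(1/2) = 172/9209 ≈ 1.8677%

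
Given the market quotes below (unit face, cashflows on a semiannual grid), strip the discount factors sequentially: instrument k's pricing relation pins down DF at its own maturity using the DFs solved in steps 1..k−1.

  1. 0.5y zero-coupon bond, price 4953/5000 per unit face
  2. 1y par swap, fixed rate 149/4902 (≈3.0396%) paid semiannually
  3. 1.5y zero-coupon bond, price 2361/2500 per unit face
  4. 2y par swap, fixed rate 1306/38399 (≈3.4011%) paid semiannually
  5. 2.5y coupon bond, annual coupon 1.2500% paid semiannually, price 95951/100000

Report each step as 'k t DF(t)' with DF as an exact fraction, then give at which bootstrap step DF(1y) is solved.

1 1/2 4953/5000
2 1 4851/5000
3 3/2 2361/2500
4 2 9347/10000
5 5/2 9297/10000
DF(1y) is solved at step 2

step 1 [0.5y] zero: DF = P = 4953/5000 ≈ 0.990600
step 2 [1y] swap r/2=149/9804: DF=(1 − 149/9804·(0.990600))/(1+149/9804) = 4851/5000 ≈ 0.970200
step 3 [1.5y] zero: DF = P = 2361/2500 ≈ 0.944400
step 4 [2y] swap r/2=653/38399: DF=(1 − 653/38399·(0.990600+0.970200+0.944400))/(1+653/38399) = 9347/10000 ≈ 0.934700
step 5 [2.5y] bond c/2=1/160: DF=(95951/100000 − 1/160·(0.990600+0.970200+0.944400+0.934700))/(1+1/160) = 9297/10000 ≈ 0.929700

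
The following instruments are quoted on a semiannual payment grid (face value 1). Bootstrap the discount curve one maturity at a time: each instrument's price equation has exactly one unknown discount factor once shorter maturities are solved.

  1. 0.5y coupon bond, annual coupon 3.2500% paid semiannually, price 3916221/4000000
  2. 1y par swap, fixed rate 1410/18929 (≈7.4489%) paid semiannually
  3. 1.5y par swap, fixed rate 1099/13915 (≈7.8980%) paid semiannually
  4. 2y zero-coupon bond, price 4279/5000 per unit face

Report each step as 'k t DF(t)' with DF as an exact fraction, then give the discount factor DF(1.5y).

step 1 [0.5y] bond c/2=13/800: DF=(3916221/4000000 − 13/800·(0))/(1+13/800) = 4817/5000 ≈ 0.963400
step 2 [1y] swap r/2=705/18929: DF=(1 − 705/18929·(0.963400))/(1+705/18929) = 1859/2000 ≈ 0.929500
step 3 [1.5y] swap r/2=1099/27830: DF=(1 − 1099/27830·(0.963400+0.929500))/(1+1099/27830) = 8901/10000 ≈ 0.890100
step 4 [2y] zero: DF = P = 4279/5000 ≈ 0.855800

1 1/2 4817/5000
2 1 1859/2000
3 3/2 8901/10000
4 2 4279/5000
DF(1.5y) = 8901/10000 ≈ 0.890100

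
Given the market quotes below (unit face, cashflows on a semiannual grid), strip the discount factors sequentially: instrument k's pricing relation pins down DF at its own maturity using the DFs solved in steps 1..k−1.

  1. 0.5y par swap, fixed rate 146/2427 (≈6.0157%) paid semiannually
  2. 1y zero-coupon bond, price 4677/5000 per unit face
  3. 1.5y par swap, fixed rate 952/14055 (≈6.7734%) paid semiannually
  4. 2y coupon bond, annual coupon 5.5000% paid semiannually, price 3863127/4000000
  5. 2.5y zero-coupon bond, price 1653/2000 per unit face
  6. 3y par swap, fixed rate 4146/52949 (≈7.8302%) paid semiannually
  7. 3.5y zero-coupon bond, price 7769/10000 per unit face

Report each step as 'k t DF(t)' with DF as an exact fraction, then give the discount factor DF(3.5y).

step 1 [0.5y] swap r/2=73/2427: DF=(1 − 73/2427·(0))/(1+73/2427) = 2427/2500 ≈ 0.970800
step 2 [1y] zero: DF = P = 4677/5000 ≈ 0.935400
step 3 [1.5y] swap r/2=476/14055: DF=(1 − 476/14055·(0.970800+0.935400))/(1+476/14055) = 1131/1250 ≈ 0.904800
step 4 [2y] bond c/2=11/400: DF=(3863127/4000000 − 11/400·(0.970800+0.935400+0.904800))/(1+11/400) = 8647/10000 ≈ 0.864700
step 5 [2.5y] zero: DF = P = 1653/2000 ≈ 0.826500
step 6 [3y] swap r/2=2073/52949: DF=(1 − 2073/52949·(0.970800+0.935400+0.904800+0.864700+0.826500))/(1+2073/52949) = 7927/10000 ≈ 0.792700
step 7 [3.5y] zero: DF = P = 7769/10000 ≈ 0.776900

1 1/2 2427/2500
2 1 4677/5000
3 3/2 1131/1250
4 2 8647/10000
5 5/2 1653/2000
6 3 7927/10000
7 7/2 7769/10000
DF(3.5y) = 7769/10000 ≈ 0.776900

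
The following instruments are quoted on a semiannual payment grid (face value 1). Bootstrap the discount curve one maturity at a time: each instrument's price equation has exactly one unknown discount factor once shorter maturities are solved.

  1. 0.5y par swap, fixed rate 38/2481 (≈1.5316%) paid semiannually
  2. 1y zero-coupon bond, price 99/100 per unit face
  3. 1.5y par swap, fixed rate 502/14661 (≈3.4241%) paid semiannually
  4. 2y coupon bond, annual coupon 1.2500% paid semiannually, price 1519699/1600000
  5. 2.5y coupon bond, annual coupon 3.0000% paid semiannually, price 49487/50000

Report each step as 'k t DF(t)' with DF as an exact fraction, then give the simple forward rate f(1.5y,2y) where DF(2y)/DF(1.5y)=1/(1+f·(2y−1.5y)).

step 1 [0.5y] swap r/2=19/2481: DF=(1 − 19/2481·(0))/(1+19/2481) = 2481/2500 ≈ 0.992400
step 2 [1y] zero: DF = P = 99/100 ≈ 0.990000
step 3 [1.5y] swap r/2=251/14661: DF=(1 − 251/14661·(0.992400+0.990000))/(1+251/14661) = 4749/5000 ≈ 0.949800
step 4 [2y] bond c/2=1/160: DF=(1519699/1600000 − 1/160·(0.992400+0.990000+0.949800))/(1+1/160) = 9257/10000 ≈ 0.925700
step 5 [2.5y] bond c/2=3/200: DF=(49487/50000 − 3/200·(0.992400+0.990000+0.949800+0.925700))/(1+3/200) = 9181/10000 ≈ 0.918100

1 1/2 2481/2500
2 1 99/100
3 3/2 4749/5000
4 2 9257/10000
5 5/2 9181/10000
f(1.5y,2y) = ((4749/5000)/(9257/10000) − 1)/(1/2) = 482/9257 ≈ 5.2069%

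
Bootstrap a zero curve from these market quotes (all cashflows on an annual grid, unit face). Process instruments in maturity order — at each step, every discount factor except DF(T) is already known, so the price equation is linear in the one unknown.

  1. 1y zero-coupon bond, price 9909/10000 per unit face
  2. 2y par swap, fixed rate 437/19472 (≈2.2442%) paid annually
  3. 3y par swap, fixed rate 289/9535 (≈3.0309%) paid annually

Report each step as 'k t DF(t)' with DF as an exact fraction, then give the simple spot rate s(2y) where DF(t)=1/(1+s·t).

step 1 [1y] zero: DF = P = 9909/10000 ≈ 0.990900
step 2 [2y] swap r/1=437/19472: DF=(1 − 437/19472·(0.990900))/(1+437/19472) = 9563/10000 ≈ 0.956300
step 3 [3y] swap r/1=289/9535: DF=(1 − 289/9535·(0.990900+0.956300))/(1+289/9535) = 9133/10000 ≈ 0.913300

1 1 9909/10000
2 2 9563/10000
3 3 9133/10000
s(2y) = (1/(9563/10000) − 1)/(2) = 437/19126 ≈ 2.2848%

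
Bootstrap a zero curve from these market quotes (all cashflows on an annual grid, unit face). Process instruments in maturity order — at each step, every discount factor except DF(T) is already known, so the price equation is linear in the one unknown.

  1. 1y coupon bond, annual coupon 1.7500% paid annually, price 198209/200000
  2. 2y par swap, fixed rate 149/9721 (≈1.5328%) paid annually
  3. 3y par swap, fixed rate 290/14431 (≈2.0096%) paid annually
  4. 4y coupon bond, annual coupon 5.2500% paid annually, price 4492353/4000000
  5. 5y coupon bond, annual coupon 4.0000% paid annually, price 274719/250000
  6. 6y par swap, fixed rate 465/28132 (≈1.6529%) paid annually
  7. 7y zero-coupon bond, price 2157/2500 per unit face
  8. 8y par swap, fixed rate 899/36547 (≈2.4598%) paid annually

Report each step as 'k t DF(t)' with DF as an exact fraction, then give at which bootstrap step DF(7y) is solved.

1 1 487/500
2 2 4851/5000
3 3 471/500
4 4 9231/10000
5 5 9101/10000
6 6 907/1000
7 7 2157/2500
8 8 4101/5000
DF(7y) is solved at step 7

step 1 [1y] bond c/1=7/400: DF=(198209/200000 − 7/400·(0))/(1+7/400) = 487/500 ≈ 0.974000
step 2 [2y] swap r/1=149/9721: DF=(1 − 149/9721·(0.974000))/(1+149/9721) = 4851/5000 ≈ 0.970200
step 3 [3y] swap r/1=290/14431: DF=(1 − 290/14431·(0.974000+0.970200))/(1+290/14431) = 471/500 ≈ 0.942000
step 4 [4y] bond c/1=21/400: DF=(4492353/4000000 − 21/400·(0.974000+0.970200+0.942000))/(1+21/400) = 9231/10000 ≈ 0.923100
step 5 [5y] bond c/1=1/25: DF=(274719/250000 − 1/25·(0.974000+0.970200+0.942000+0.923100))/(1+1/25) = 9101/10000 ≈ 0.910100
step 6 [6y] swap r/1=465/28132: DF=(1 − 465/28132·(0.974000+0.970200+0.942000+0.923100+0.910100))/(1+465/28132) = 907/1000 ≈ 0.907000
step 7 [7y] zero: DF = P = 2157/2500 ≈ 0.862800
step 8 [8y] swap r/1=899/36547: DF=(1 − 899/36547·(0.974000+0.970200+0.942000+0.923100+0.910100+0.907000+0.862800))/(1+899/36547) = 4101/5000 ≈ 0.820200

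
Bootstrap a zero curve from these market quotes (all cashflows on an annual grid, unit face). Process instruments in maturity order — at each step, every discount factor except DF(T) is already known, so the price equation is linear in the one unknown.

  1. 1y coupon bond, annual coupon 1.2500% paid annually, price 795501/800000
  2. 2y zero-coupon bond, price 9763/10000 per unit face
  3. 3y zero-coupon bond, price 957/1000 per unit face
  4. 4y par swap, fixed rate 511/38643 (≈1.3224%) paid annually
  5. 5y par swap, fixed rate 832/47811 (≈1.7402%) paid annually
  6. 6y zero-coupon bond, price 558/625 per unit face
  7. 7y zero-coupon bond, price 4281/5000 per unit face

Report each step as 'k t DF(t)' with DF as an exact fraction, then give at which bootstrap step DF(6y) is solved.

1 1 9821/10000
2 2 9763/10000
3 3 957/1000
4 4 9489/10000
5 5 573/625
6 6 558/625
7 7 4281/5000
DF(6y) is solved at step 6

step 1 [1y] bond c/1=1/80: DF=(795501/800000 − 1/80·(0))/(1+1/80) = 9821/10000 ≈ 0.982100
step 2 [2y] zero: DF = P = 9763/10000 ≈ 0.976300
step 3 [3y] zero: DF = P = 957/1000 ≈ 0.957000
step 4 [4y] swap r/1=511/38643: DF=(1 − 511/38643·(0.982100+0.976300+0.957000))/(1+511/38643) = 9489/10000 ≈ 0.948900
step 5 [5y] swap r/1=832/47811: DF=(1 − 832/47811·(0.982100+0.976300+0.957000+0.948900))/(1+832/47811) = 573/625 ≈ 0.916800
step 6 [6y] zero: DF = P = 558/625 ≈ 0.892800
step 7 [7y] zero: DF = P = 4281/5000 ≈ 0.856200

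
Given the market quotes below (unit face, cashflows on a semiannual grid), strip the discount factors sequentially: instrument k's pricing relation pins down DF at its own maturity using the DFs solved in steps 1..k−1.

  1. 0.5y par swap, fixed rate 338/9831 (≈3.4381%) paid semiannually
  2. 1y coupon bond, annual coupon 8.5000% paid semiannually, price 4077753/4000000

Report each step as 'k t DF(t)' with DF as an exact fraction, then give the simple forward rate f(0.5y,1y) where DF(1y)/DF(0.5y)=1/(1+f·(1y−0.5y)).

step 1 [0.5y] swap r/2=169/9831: DF=(1 − 169/9831·(0))/(1+169/9831) = 9831/10000 ≈ 0.983100
step 2 [1y] bond c/2=17/400: DF=(4077753/4000000 − 17/400·(0.983100))/(1+17/400) = 4689/5000 ≈ 0.937800

1 1/2 9831/10000
2 1 4689/5000
f(0.5y,1y) = ((9831/10000)/(4689/5000) − 1)/(1/2) = 151/1563 ≈ 9.6609%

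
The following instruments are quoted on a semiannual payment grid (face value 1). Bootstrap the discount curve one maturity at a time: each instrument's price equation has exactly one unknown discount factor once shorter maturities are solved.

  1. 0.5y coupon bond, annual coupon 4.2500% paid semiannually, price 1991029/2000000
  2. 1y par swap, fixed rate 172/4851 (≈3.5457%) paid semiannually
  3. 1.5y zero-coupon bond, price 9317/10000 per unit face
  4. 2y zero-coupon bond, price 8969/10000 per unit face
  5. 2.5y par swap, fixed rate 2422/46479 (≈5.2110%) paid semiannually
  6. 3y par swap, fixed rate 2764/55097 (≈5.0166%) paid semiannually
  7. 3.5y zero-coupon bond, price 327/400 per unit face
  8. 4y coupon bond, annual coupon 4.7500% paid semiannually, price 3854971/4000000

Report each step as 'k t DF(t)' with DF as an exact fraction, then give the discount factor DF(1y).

1 1/2 2437/2500
2 1 1207/1250
3 3/2 9317/10000
4 2 8969/10000
5 5/2 8789/10000
6 3 4309/5000
7 7/2 327/400
8 4 3973/5000
DF(1y) = 1207/1250 ≈ 0.965600

step 1 [0.5y] bond c/2=17/800: DF=(1991029/2000000 − 17/800·(0))/(1+17/800) = 2437/2500 ≈ 0.974800
step 2 [1y] swap r/2=86/4851: DF=(1 − 86/4851·(0.974800))/(1+86/4851) = 1207/1250 ≈ 0.965600
step 3 [1.5y] zero: DF = P = 9317/10000 ≈ 0.931700
step 4 [2y] zero: DF = P = 8969/10000 ≈ 0.896900
step 5 [2.5y] swap r/2=1211/46479: DF=(1 − 1211/46479·(0.974800+0.965600+0.931700+0.896900))/(1+1211/46479) = 8789/10000 ≈ 0.878900
step 6 [3y] swap r/2=1382/55097: DF=(1 − 1382/55097·(0.974800+0.965600+0.931700+0.896900+0.878900))/(1+1382/55097) = 4309/5000 ≈ 0.861800
step 7 [3.5y] zero: DF = P = 327/400 ≈ 0.817500
step 8 [4y] bond c/2=19/800: DF=(3854971/4000000 − 19/800·(0.974800+0.965600+0.931700+0.896900+0.878900+0.861800+0.817500))/(1+19/800) = 3973/5000 ≈ 0.794600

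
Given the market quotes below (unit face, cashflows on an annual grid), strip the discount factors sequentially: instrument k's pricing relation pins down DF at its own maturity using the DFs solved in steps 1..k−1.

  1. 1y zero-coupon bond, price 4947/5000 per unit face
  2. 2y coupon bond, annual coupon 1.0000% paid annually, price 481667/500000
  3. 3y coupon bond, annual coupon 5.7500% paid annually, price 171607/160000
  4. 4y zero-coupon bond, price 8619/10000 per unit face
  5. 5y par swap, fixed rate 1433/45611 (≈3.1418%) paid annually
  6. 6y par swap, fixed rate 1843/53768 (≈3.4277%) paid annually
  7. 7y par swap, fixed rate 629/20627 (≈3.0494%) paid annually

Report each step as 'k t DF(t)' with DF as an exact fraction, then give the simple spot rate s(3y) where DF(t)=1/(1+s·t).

1 1 4947/5000
2 2 118/125
3 3 9091/10000
4 4 8619/10000
5 5 8567/10000
6 6 8157/10000
7 7 8113/10000
s(3y) = (1/(9091/10000) − 1)/(3) = 303/9091 ≈ 3.3330%

step 1 [1y] zero: DF = P = 4947/5000 ≈ 0.989400
step 2 [2y] bond c/1=1/100: DF=(481667/500000 − 1/100·(0.989400))/(1+1/100) = 118/125 ≈ 0.944000
step 3 [3y] bond c/1=23/400: DF=(171607/160000 − 23/400·(0.989400+0.944000))/(1+23/400) = 9091/10000 ≈ 0.909100
step 4 [4y] zero: DF = P = 8619/10000 ≈ 0.861900
step 5 [5y] swap r/1=1433/45611: DF=(1 − 1433/45611·(0.989400+0.944000+0.909100+0.861900))/(1+1433/45611) = 8567/10000 ≈ 0.856700
step 6 [6y] swap r/1=1843/53768: DF=(1 − 1843/53768·(0.989400+0.944000+0.909100+0.861900+0.856700))/(1+1843/53768) = 8157/10000 ≈ 0.815700
step 7 [7y] swap r/1=629/20627: DF=(1 − 629/20627·(0.989400+0.944000+0.909100+0.861900+0.856700+0.815700))/(1+629/20627) = 8113/10000 ≈ 0.811300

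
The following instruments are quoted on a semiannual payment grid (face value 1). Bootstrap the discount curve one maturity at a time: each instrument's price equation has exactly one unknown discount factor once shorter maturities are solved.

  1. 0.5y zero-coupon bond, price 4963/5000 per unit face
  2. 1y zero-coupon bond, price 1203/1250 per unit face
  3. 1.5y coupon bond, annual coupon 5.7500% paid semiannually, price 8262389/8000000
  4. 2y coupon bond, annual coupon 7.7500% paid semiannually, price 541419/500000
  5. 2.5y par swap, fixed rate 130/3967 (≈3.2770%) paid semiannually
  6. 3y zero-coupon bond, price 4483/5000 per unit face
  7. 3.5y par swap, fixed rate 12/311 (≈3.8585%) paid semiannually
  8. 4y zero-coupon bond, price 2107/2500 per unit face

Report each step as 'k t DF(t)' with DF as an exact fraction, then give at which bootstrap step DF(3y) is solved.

1 1/2 4963/5000
2 1 1203/1250
3 3/2 9493/10000
4 2 9341/10000
5 5/2 461/500
6 3 4483/5000
7 7/2 437/500
8 4 2107/2500
DF(3y) is solved at step 6

step 1 [0.5y] zero: DF = P = 4963/5000 ≈ 0.992600
step 2 [1y] zero: DF = P = 1203/1250 ≈ 0.962400
step 3 [1.5y] bond c/2=23/800: DF=(8262389/8000000 − 23/800·(0.992600+0.962400))/(1+23/800) = 9493/10000 ≈ 0.949300
step 4 [2y] bond c/2=31/800: DF=(541419/500000 − 31/800·(0.992600+0.962400+0.949300))/(1+31/800) = 9341/10000 ≈ 0.934100
step 5 [2.5y] swap r/2=65/3967: DF=(1 − 65/3967·(0.992600+0.962400+0.949300+0.934100))/(1+65/3967) = 461/500 ≈ 0.922000
step 6 [3y] zero: DF = P = 4483/5000 ≈ 0.896600
step 7 [3.5y] swap r/2=6/311: DF=(1 − 6/311·(0.992600+0.962400+0.949300+0.934100+0.922000+0.896600))/(1+6/311) = 437/500 ≈ 0.874000
step 8 [4y] zero: DF = P = 2107/2500 ≈ 0.842800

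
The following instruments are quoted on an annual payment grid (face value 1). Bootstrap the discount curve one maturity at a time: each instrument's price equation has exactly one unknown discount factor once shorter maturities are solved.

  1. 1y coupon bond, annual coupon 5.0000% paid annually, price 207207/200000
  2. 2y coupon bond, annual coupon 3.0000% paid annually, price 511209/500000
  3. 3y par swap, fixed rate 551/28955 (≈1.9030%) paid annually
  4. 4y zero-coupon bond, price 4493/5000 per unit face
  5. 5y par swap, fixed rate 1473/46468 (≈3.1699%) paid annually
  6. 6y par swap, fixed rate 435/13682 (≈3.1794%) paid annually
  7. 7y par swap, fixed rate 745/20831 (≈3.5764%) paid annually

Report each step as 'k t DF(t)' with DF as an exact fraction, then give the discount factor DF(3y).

step 1 [1y] bond c/1=1/20: DF=(207207/200000 − 1/20·(0))/(1+1/20) = 9867/10000 ≈ 0.986700
step 2 [2y] bond c/1=3/100: DF=(511209/500000 − 3/100·(0.986700))/(1+3/100) = 9639/10000 ≈ 0.963900
step 3 [3y] swap r/1=551/28955: DF=(1 − 551/28955·(0.986700+0.963900))/(1+551/28955) = 9449/10000 ≈ 0.944900
step 4 [4y] zero: DF = P = 4493/5000 ≈ 0.898600
step 5 [5y] swap r/1=1473/46468: DF=(1 − 1473/46468·(0.986700+0.963900+0.944900+0.898600))/(1+1473/46468) = 8527/10000 ≈ 0.852700
step 6 [6y] swap r/1=435/13682: DF=(1 − 435/13682·(0.986700+0.963900+0.944900+0.898600+0.852700))/(1+435/13682) = 413/500 ≈ 0.826000
step 7 [7y] swap r/1=745/20831: DF=(1 − 745/20831·(0.986700+0.963900+0.944900+0.898600+0.852700+0.826000))/(1+745/20831) = 1553/2000 ≈ 0.776500

1 1 9867/10000
2 2 9639/10000
3 3 9449/10000
4 4 4493/5000
5 5 8527/10000
6 6 413/500
7 7 1553/2000
DF(3y) = 9449/10000 ≈ 0.944900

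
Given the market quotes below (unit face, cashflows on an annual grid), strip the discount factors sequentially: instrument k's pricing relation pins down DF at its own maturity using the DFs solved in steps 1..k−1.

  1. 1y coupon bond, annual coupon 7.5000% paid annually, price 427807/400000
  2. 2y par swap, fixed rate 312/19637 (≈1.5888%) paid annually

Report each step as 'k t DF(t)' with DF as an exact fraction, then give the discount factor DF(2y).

1 1 9949/10000
2 2 1211/1250
DF(2y) = 1211/1250 ≈ 0.968800

step 1 [1y] bond c/1=3/40: DF=(427807/400000 − 3/40·(0))/(1+3/40) = 9949/10000 ≈ 0.994900
step 2 [2y] swap r/1=312/19637: DF=(1 − 312/19637·(0.994900))/(1+312/19637) = 1211/1250 ≈ 0.968800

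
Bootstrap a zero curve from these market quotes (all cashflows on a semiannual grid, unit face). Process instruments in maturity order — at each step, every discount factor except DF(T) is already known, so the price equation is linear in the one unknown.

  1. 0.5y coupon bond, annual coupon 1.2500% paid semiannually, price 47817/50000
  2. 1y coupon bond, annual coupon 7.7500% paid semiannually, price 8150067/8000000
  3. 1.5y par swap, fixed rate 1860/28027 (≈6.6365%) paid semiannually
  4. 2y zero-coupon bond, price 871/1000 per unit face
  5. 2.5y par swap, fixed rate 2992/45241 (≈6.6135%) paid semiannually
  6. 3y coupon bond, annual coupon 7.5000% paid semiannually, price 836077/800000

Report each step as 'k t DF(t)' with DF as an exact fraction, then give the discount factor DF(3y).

1 1/2 594/625
2 1 9453/10000
3 3/2 907/1000
4 2 871/1000
5 5/2 1063/1250
6 3 4219/5000
DF(3y) = 4219/5000 ≈ 0.843800

step 1 [0.5y] bond c/2=1/160: DF=(47817/50000 − 1/160·(0))/(1+1/160) = 594/625 ≈ 0.950400
step 2 [1y] bond c/2=31/800: DF=(8150067/8000000 − 31/800·(0.950400))/(1+31/800) = 9453/10000 ≈ 0.945300
step 3 [1.5y] swap r/2=930/28027: DF=(1 − 930/28027·(0.950400+0.945300))/(1+930/28027) = 907/1000 ≈ 0.907000
step 4 [2y] zero: DF = P = 871/1000 ≈ 0.871000
step 5 [2.5y] swap r/2=1496/45241: DF=(1 − 1496/45241·(0.950400+0.945300+0.907000+0.871000))/(1+1496/45241) = 1063/1250 ≈ 0.850400
step 6 [3y] bond c/2=3/80: DF=(836077/800000 − 3/80·(0.950400+0.945300+0.907000+0.871000+0.850400))/(1+3/80) = 4219/5000 ≈ 0.843800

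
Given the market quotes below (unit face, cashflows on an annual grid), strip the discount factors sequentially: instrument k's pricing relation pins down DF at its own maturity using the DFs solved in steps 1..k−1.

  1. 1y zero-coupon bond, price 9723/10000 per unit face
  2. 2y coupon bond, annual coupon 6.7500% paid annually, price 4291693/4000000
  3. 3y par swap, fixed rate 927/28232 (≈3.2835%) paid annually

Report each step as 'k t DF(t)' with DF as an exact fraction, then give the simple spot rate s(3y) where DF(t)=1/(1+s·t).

step 1 [1y] zero: DF = P = 9723/10000 ≈ 0.972300
step 2 [2y] bond c/1=27/400: DF=(4291693/4000000 − 27/400·(0.972300))/(1+27/400) = 2359/2500 ≈ 0.943600
step 3 [3y] swap r/1=927/28232: DF=(1 − 927/28232·(0.972300+0.943600))/(1+927/28232) = 9073/10000 ≈ 0.907300

1 1 9723/10000
2 2 2359/2500
3 3 9073/10000
s(3y) = (1/(9073/10000) − 1)/(3) = 309/9073 ≈ 3.4057%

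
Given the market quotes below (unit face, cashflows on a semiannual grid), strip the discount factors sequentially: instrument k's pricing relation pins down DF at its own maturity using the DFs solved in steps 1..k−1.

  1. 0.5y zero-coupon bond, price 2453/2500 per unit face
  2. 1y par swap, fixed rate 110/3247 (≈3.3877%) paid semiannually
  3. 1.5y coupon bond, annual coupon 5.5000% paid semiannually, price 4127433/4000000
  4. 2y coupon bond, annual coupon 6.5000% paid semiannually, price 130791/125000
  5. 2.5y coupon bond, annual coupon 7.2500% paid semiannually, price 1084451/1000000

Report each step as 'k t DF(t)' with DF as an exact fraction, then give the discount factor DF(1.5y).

step 1 [0.5y] zero: DF = P = 2453/2500 ≈ 0.981200
step 2 [1y] swap r/2=55/3247: DF=(1 − 55/3247·(0.981200))/(1+55/3247) = 967/1000 ≈ 0.967000
step 3 [1.5y] bond c/2=11/400: DF=(4127433/4000000 − 11/400·(0.981200+0.967000))/(1+11/400) = 9521/10000 ≈ 0.952100
step 4 [2y] bond c/2=13/400: DF=(130791/125000 − 13/400·(0.981200+0.967000+0.952100))/(1+13/400) = 9221/10000 ≈ 0.922100
step 5 [2.5y] bond c/2=29/800: DF=(1084451/1000000 − 29/800·(0.981200+0.967000+0.952100+0.922100))/(1+29/800) = 1141/1250 ≈ 0.912800

1 1/2 2453/2500
2 1 967/1000
3 3/2 9521/10000
4 2 9221/10000
5 5/2 1141/1250
DF(1.5y) = 9521/10000 ≈ 0.952100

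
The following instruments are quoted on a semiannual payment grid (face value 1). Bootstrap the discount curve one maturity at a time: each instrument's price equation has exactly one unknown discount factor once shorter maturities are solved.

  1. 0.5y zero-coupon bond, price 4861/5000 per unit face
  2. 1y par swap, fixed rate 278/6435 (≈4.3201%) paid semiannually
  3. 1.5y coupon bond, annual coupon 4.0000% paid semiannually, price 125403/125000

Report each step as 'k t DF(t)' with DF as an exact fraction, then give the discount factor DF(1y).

1 1/2 4861/5000
2 1 9583/10000
3 3/2 9457/10000
DF(1y) = 9583/10000 ≈ 0.958300

step 1 [0.5y] zero: DF = P = 4861/5000 ≈ 0.972200
step 2 [1y] swap r/2=139/6435: DF=(1 − 139/6435·(0.972200))/(1+139/6435) = 9583/10000 ≈ 0.958300
step 3 [1.5y] bond c/2=1/50: DF=(125403/125000 − 1/50·(0.972200+0.958300))/(1+1/50) = 9457/10000 ≈ 0.945700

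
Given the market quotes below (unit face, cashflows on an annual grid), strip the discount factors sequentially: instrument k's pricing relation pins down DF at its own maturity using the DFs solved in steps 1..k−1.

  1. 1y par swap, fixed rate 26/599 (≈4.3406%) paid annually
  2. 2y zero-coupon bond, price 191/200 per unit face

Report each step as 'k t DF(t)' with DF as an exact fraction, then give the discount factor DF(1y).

1 1 599/625
2 2 191/200
DF(1y) = 599/625 ≈ 0.958400

step 1 [1y] swap r/1=26/599: DF=(1 − 26/599·(0))/(1+26/599) = 599/625 ≈ 0.958400
step 2 [2y] zero: DF = P = 191/200 ≈ 0.955000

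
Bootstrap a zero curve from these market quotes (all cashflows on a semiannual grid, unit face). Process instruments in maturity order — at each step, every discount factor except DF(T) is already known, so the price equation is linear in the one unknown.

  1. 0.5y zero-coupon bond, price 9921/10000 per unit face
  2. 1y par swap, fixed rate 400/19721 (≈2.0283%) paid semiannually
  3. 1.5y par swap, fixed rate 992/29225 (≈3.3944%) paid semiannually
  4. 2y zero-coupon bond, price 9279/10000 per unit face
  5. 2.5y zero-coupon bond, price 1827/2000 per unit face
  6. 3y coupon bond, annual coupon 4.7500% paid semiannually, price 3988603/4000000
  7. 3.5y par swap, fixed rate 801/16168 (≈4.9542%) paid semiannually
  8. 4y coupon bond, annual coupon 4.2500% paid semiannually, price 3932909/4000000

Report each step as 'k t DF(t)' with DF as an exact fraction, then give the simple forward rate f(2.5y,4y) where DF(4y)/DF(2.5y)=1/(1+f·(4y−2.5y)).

1 1/2 9921/10000
2 1 49/50
3 3/2 594/625
4 2 9279/10000
5 5/2 1827/2000
6 3 1727/2000
7 7/2 4199/5000
8 4 4141/5000
f(2.5y,4y) = ((1827/2000)/(4141/5000) − 1)/(3/2) = 853/12423 ≈ 6.8663%

step 1 [0.5y] zero: DF = P = 9921/10000 ≈ 0.992100
step 2 [1y] swap r/2=200/19721: DF=(1 − 200/19721·(0.992100))/(1+200/19721) = 49/50 ≈ 0.980000
step 3 [1.5y] swap r/2=496/29225: DF=(1 − 496/29225·(0.992100+0.980000))/(1+496/29225) = 594/625 ≈ 0.950400
step 4 [2y] zero: DF = P = 9279/10000 ≈ 0.927900
step 5 [2.5y] zero: DF = P = 1827/2000 ≈ 0.913500
step 6 [3y] bond c/2=19/800: DF=(3988603/4000000 − 19/800·(0.992100+0.980000+0.950400+0.927900+0.913500))/(1+19/800) = 1727/2000 ≈ 0.863500
step 7 [3.5y] swap r/2=801/32336: DF=(1 − 801/32336·(0.992100+0.980000+0.950400+0.927900+0.913500+0.863500))/(1+801/32336) = 4199/5000 ≈ 0.839800
step 8 [4y] bond c/2=17/800: DF=(3932909/4000000 − 17/800·(0.992100+0.980000+0.950400+0.927900+0.913500+0.863500+0.839800))/(1+17/800) = 4141/5000 ≈ 0.828200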